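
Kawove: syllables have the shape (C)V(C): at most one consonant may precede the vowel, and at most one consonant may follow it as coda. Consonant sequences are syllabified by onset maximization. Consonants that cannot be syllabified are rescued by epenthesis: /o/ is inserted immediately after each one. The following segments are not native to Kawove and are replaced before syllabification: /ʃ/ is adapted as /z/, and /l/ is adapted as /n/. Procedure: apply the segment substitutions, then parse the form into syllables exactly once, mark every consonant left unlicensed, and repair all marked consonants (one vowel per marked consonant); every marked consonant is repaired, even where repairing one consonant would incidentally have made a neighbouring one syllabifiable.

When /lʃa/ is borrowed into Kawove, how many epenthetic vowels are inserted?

1

After substitution the input is /nza/.
The unsyllabifiable consonants are /n/; each receives one epenthetic vowel.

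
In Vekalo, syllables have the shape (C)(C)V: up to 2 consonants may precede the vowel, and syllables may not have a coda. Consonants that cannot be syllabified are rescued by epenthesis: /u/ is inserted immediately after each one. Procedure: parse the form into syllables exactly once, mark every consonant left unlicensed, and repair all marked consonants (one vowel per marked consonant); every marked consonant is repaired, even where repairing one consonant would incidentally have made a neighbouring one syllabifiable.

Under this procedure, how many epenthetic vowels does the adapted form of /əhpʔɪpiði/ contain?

The unsyllabifiable consonants are /h/; each receives one epenthetic vowel.

1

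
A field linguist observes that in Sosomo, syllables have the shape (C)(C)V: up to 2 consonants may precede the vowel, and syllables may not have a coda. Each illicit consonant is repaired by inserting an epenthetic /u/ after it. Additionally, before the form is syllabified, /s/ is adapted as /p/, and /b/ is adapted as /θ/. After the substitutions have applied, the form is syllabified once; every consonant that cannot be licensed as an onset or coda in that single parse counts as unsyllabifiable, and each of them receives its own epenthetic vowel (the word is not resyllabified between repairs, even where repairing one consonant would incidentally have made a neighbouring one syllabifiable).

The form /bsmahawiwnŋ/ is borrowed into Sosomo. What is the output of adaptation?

θupmahawiwunuŋu

Substitution: /b/ → /θ/, /s/ → /p/, giving /θpmahawiwnŋ/.
The consonants /θ/, /w/, /n/, /ŋ/ cannot be parsed into a legal (C)(C)V syllable (no codas are permitted; onsets may contain at most 2 consonants).
Inserting the epenthetic vowel yields /θ/ → /θu/, /w/ → /wu/, /n/ → /nu/, /ŋ/ → /ŋu/.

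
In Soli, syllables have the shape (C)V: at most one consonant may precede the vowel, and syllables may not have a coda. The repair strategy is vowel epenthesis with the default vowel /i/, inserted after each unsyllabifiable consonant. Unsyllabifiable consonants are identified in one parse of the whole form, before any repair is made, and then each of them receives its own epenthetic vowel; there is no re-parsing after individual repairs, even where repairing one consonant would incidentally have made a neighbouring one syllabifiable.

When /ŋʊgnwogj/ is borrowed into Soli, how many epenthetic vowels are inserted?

The unsyllabifiable consonants are /g/, /n/, /g/, /j/; each receives one epenthetic vowel.

4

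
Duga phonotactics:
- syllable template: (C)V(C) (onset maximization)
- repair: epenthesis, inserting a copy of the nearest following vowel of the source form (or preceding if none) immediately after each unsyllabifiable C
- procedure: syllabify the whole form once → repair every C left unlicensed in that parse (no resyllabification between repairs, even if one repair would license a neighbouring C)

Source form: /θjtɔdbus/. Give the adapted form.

Under (C)V(C), the unsyllabifiable consonants are /θ/, /j/ (at most one coda consonant is licensed; onsets are limited to one consonant).
Each unlicensed consonant becomes the onset of a new syllable: /θ/ → /θɔ/, /j/ → /jɔ/.

θɔjɔtɔdbus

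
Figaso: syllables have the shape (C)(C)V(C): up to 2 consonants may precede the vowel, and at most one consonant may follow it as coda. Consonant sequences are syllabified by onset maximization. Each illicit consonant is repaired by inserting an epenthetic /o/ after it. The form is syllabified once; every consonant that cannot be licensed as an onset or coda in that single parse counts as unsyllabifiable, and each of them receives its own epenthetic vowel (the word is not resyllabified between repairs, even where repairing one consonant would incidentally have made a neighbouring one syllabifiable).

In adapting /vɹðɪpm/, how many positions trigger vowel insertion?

The unsyllabifiable consonants are /v/, /m/; each receives one epenthetic vowel.

2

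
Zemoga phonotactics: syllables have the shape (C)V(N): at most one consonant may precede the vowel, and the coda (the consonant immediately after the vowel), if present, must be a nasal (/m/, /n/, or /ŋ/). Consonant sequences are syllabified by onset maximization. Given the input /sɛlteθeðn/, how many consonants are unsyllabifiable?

3

Under (C)V(N), the unsyllabifiable consonants are /l/, /ð/, /n/ (only a nasal (/m/, /n/, or /ŋ/) is licensed in coda position; onsets are limited to one consonant).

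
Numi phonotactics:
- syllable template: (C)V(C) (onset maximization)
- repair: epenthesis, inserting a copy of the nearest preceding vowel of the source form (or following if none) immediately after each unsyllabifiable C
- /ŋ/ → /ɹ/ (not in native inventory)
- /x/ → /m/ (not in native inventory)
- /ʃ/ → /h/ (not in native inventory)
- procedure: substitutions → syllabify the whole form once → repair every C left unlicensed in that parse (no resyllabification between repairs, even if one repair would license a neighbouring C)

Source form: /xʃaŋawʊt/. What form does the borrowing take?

mahaɹawʊt

Substitution: /x/ → /m/, /ʃ/ → /h/, /ŋ/ → /ɹ/, giving /mhaɹawʊt/.
Syllabifying with onset maximization leaves /m/ stranded (at most one coda consonant is licensed; onsets are limited to one consonant).
Inserting the epenthetic vowel yields /m/ → /ma/.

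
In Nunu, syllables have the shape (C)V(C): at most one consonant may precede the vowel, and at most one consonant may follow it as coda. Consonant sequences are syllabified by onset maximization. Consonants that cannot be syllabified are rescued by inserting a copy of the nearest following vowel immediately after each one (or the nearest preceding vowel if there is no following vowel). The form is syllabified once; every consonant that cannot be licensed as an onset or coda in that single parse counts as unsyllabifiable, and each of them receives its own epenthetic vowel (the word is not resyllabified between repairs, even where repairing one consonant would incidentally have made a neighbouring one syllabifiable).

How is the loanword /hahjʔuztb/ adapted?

hahjuʔuztubu

The consonants /j/, /t/, /b/ cannot be parsed into a legal (C)V(C) syllable (at most one coda consonant is licensed; onsets are limited to one consonant).
Epenthesis after each stranded consonant: /j/ → /ju/, /t/ → /tu/, /b/ → /bu/.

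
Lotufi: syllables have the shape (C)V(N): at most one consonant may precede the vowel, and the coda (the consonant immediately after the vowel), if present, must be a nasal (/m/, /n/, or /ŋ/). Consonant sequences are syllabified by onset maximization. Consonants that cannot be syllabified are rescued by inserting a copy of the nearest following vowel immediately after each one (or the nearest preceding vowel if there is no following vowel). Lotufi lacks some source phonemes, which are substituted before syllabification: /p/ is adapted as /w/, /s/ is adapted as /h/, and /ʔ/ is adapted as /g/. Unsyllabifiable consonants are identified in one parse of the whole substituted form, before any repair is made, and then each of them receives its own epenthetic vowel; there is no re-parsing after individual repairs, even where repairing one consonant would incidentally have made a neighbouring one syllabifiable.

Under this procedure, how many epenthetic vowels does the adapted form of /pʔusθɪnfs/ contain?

After substitution the input is /wguhθɪnfh/.
The unsyllabifiable consonants are /w/, /h/, /f/, /h/; each receives one epenthetic vowel.

4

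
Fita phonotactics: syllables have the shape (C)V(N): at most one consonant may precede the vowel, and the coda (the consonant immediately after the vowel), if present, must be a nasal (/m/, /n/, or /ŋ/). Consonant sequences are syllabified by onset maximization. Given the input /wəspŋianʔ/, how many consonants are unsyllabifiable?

The consonants /s/, /p/, /ʔ/ cannot be parsed into a legal (C)V(N) syllable (only a nasal (/m/, /n/, or /ŋ/) is licensed in coda position; onsets are limited to one consonant).

3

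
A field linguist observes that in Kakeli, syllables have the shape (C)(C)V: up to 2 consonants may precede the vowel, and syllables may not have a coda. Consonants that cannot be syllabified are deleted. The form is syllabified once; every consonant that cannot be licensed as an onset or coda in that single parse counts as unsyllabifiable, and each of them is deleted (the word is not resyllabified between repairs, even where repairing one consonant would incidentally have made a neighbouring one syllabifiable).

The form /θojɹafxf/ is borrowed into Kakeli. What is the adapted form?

θojɹa

Under (C)(C)V, the unsyllabifiable consonants are /f/, /x/, /f/ (no codas are permitted; onsets may contain at most 2 consonants).
Deletion applies to /f/, /x/, /f/.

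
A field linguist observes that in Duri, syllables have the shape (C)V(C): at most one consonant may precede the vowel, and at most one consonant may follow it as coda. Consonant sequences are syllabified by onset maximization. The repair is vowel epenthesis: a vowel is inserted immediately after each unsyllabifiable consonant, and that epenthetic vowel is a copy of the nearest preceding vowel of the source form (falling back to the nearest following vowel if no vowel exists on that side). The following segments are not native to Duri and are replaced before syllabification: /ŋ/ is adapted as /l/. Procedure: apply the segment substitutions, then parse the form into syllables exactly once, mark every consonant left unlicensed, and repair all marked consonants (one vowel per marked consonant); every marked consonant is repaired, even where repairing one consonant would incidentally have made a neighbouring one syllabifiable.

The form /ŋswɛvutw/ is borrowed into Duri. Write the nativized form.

Substitution: /ŋ/ → /l/, giving /lswɛvutw/.
Syllabifying with onset maximization leaves /l/, /s/, /w/ stranded (at most one coda consonant is licensed; onsets are limited to one consonant).
Epenthesis after each stranded consonant: /l/ → /lɛ/, /s/ → /sɛ/, /w/ → /wu/.

lɛsɛwɛvutwu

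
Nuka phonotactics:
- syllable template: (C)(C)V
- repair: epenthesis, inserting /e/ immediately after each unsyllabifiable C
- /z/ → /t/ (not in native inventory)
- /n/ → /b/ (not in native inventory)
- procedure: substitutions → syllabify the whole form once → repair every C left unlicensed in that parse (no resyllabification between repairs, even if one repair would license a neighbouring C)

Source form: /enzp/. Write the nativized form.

ebetepe

Substitution: /n/ → /b/, /z/ → /t/, giving /ebtp/.
Under (C)(C)V, the unsyllabifiable consonants are /b/, /t/, /p/ (no codas are permitted; onsets may contain at most 2 consonants).
Inserting the epenthetic vowel yields /b/ → /be/, /t/ → /te/, /p/ → /pe/.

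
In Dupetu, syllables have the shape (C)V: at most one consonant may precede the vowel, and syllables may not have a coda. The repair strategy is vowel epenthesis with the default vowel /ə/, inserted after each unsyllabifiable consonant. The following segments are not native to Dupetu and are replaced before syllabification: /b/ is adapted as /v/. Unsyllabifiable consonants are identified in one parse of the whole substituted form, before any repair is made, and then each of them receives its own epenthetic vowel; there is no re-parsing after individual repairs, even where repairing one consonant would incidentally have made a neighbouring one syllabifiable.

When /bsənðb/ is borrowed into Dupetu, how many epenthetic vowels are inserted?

4

After substitution the input is /vsənðv/.
The unsyllabifiable consonants are /v/, /n/, /ð/, /v/; each receives one epenthetic vowel.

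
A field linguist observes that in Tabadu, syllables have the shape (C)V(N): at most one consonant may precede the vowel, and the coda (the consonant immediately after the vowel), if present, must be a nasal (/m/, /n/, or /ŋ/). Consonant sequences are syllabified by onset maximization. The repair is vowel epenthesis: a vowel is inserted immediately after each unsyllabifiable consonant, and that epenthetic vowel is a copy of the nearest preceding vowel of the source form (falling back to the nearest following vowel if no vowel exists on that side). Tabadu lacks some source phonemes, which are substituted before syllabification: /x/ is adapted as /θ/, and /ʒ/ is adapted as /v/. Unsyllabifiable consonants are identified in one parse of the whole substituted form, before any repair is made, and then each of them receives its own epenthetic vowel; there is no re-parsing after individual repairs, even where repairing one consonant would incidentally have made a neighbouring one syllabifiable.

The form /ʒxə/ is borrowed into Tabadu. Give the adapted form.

vəθə

Substitution: /ʒ/ → /v/, /x/ → /θ/, giving /vθə/.
Under (C)V(N), the unsyllabifiable consonants are /v/ (only a nasal (/m/, /n/, or /ŋ/) is licensed in coda position; onsets are limited to one consonant).
Inserting the epenthetic vowel yields /v/ → /və/.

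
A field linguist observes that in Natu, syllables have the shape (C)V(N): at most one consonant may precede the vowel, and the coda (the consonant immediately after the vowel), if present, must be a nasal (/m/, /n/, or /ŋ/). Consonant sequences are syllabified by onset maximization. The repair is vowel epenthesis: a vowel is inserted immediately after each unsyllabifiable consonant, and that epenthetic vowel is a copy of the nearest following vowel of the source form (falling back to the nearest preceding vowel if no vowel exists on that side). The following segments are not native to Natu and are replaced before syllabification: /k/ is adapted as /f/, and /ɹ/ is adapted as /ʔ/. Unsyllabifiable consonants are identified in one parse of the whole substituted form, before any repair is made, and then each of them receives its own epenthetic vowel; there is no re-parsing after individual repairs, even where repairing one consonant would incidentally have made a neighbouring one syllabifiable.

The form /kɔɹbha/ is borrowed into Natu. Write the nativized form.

fɔʔabaha

Substitution: /k/ → /f/, /ɹ/ → /ʔ/, giving /fɔʔbha/.
Under (C)V(N), the unsyllabifiable consonants are /ʔ/, /b/ (only a nasal (/m/, /n/, or /ŋ/) is licensed in coda position; onsets are limited to one consonant).
Epenthesis after each stranded consonant: /ʔ/ → /ʔa/, /b/ → /ba/.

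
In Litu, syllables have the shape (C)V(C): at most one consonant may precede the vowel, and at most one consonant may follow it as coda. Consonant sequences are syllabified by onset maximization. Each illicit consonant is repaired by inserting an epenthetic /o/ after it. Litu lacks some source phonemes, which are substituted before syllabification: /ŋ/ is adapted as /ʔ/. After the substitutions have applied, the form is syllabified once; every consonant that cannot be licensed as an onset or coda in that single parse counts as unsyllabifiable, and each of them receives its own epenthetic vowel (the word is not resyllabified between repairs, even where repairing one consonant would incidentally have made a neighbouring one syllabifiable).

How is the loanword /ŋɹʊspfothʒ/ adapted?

ʔoɹʊspofothoʒo

Substitution: /ŋ/ → /ʔ/, giving /ʔɹʊspfothʒ/.
Syllabifying with onset maximization leaves /ʔ/, /p/, /h/, /ʒ/ stranded (at most one coda consonant is licensed; onsets are limited to one consonant).
Inserting the epenthetic vowel yields /ʔ/ → /ʔo/, /p/ → /po/, /h/ → /ho/, /ʒ/ → /ʒo/.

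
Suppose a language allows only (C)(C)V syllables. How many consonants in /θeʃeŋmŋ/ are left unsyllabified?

Syllabifying with onset maximization leaves /ŋ/, /m/, /ŋ/ stranded (no codas are permitted; onsets may contain at most 2 consonants).

3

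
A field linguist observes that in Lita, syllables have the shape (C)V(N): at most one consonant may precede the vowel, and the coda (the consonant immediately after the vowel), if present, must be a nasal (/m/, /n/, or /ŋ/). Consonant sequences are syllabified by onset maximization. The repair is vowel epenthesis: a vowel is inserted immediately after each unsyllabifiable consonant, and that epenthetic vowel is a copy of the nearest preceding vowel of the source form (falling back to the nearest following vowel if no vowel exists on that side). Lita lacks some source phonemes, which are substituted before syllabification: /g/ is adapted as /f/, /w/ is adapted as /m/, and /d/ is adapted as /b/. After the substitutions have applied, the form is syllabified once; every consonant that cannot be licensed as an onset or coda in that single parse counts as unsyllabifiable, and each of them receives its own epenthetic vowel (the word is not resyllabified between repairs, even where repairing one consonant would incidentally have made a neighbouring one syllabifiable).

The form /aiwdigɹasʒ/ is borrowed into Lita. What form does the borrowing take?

aimbifiɹasaʒa

Substitution: /w/ → /m/, /d/ → /b/, /g/ → /f/, giving /aimbifɹasʒ/.
Syllabifying with onset maximization leaves /f/, /s/, /ʒ/ stranded (only a nasal (/m/, /n/, or /ŋ/) is licensed in coda position; onsets are limited to one consonant).
Epenthesis after each stranded consonant: /f/ → /fi/, /s/ → /sa/, /ʒ/ → /ʒa/.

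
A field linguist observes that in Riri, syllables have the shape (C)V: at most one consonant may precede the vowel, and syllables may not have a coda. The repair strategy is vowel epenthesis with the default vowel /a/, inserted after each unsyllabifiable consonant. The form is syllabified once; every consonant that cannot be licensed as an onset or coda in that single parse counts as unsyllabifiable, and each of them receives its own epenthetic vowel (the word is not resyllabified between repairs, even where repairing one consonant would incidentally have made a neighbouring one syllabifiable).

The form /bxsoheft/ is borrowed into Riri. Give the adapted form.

Under (C)V, the unsyllabifiable consonants are /b/, /x/, /f/, /t/ (no codas are permitted; onsets are limited to one consonant).
Epenthesis after each stranded consonant: /b/ → /ba/, /x/ → /xa/, /f/ → /fa/, /t/ → /ta/.

baxasohefata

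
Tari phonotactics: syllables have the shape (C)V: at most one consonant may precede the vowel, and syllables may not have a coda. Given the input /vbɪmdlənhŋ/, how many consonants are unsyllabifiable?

6

Syllabifying with onset maximization leaves /v/, /m/, /d/, /n/, /h/, /ŋ/ stranded (no codas are permitted; onsets are limited to one consonant).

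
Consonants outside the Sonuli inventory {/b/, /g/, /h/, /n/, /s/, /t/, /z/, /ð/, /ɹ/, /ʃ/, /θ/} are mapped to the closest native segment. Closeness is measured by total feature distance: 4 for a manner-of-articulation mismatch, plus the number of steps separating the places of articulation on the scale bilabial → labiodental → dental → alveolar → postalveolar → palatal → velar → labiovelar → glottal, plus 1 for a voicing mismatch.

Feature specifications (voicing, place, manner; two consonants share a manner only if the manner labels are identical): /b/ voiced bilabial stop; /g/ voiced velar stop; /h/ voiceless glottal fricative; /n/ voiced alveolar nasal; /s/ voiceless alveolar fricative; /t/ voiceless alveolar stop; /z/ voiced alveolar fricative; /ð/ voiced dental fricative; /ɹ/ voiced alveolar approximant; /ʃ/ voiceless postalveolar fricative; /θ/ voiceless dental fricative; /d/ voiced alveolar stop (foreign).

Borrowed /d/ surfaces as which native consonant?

/t/ is closest: same manner (stop), place distance 0 (alveolar→alveolar), voicing differs (+1); total 1. Next closest is /b/ at distance 3.

t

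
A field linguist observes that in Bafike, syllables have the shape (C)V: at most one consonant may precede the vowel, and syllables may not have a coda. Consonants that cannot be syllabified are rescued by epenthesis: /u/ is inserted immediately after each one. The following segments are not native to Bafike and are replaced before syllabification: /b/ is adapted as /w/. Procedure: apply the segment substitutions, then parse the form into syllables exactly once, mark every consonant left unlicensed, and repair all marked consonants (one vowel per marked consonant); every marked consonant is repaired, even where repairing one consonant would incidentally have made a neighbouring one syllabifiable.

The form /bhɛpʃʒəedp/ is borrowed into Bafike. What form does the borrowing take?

Substitution: /b/ → /w/, giving /whɛpʃʒəedp/.
The consonants /w/, /p/, /ʃ/, /d/, /p/ cannot be parsed into a legal (C)V syllable (no codas are permitted; onsets are limited to one consonant).
Epenthesis after each stranded consonant: /w/ → /wu/, /p/ → /pu/, /ʃ/ → /ʃu/, /d/ → /du/, /p/ → /pu/.

wuhɛpuʃuʒəedupu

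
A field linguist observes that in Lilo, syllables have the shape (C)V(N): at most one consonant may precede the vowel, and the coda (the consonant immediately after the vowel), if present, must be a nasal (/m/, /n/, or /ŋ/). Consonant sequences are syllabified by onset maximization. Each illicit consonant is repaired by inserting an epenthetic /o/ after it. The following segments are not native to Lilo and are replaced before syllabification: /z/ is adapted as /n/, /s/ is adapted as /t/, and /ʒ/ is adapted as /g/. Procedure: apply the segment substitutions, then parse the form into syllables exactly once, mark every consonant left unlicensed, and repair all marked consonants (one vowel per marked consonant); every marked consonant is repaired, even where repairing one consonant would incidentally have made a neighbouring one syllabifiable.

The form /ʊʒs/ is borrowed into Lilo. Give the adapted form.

Substitution: /ʒ/ → /g/, /s/ → /t/, giving /ʊgt/.
The consonants /g/, /t/ cannot be parsed into a legal (C)V(N) syllable (only a nasal (/m/, /n/, or /ŋ/) is licensed in coda position; onsets are limited to one consonant).
Epenthesis after each stranded consonant: /g/ → /go/, /t/ → /to/.

ʊgoto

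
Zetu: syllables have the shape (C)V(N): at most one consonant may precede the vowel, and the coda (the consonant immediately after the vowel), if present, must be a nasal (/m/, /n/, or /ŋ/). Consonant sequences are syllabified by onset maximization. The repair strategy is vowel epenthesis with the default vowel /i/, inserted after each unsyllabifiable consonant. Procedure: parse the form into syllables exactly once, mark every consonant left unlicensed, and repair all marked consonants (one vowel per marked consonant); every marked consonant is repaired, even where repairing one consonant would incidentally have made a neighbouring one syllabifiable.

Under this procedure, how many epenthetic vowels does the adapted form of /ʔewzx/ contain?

3

The unsyllabifiable consonants are /w/, /z/, /x/; each receives one epenthetic vowel.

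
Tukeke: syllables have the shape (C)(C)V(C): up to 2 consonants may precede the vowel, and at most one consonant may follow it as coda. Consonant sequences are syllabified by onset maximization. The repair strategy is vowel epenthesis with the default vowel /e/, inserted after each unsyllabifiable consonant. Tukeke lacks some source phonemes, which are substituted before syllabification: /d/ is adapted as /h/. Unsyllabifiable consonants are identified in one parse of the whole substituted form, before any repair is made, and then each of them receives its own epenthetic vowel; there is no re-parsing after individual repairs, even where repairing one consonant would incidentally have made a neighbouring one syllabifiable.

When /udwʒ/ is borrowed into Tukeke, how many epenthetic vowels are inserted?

2

After substitution the input is /uhwʒ/.
The unsyllabifiable consonants are /w/, /ʒ/; each receives one epenthetic vowel.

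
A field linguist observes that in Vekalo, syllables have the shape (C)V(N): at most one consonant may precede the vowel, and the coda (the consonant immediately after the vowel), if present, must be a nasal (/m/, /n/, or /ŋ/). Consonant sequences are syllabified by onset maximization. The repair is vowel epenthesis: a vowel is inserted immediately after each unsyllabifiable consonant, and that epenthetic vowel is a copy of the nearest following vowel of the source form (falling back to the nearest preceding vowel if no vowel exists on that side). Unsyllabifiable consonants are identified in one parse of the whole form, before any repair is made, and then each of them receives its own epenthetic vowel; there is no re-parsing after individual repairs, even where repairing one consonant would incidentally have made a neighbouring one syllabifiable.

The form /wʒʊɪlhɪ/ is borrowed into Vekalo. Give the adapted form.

The consonants /w/, /l/ cannot be parsed into a legal (C)V(N) syllable (only a nasal (/m/, /n/, or /ŋ/) is licensed in coda position; onsets are limited to one consonant).
Each unlicensed consonant becomes the onset of a new syllable: /w/ → /wʊ/, /l/ → /lɪ/.

wʊʒʊɪlɪhɪ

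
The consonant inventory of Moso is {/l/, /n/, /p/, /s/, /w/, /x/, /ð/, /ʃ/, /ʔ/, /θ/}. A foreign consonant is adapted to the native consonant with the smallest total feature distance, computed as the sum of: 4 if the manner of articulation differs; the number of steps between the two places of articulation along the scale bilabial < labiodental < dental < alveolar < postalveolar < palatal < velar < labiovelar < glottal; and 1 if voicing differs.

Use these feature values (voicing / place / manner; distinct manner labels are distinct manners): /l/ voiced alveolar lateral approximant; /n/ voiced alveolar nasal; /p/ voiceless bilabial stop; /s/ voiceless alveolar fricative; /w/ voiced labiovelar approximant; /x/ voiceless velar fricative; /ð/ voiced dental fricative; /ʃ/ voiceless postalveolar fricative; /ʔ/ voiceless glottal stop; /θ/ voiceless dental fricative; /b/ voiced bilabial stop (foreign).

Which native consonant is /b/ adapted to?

p

/p/ is closest: same manner (stop), place distance 0 (bilabial→bilabial), voicing differs (+1); total 1. Next closest is /ð/ at distance 6.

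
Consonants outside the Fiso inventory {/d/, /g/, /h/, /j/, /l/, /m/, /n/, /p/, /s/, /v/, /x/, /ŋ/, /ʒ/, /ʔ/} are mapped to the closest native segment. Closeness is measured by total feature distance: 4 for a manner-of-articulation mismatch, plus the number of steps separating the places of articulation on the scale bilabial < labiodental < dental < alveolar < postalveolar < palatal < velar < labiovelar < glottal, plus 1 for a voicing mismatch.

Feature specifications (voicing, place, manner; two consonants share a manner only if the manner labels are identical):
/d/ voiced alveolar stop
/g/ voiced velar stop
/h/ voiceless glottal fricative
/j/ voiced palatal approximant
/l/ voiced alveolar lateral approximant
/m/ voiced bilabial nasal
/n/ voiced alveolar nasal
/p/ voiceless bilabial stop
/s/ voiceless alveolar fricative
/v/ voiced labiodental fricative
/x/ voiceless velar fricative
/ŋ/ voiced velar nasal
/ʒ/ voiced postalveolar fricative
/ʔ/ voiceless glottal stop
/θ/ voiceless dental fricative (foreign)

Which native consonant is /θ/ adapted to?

/s/ is closest: same manner (fricative), place distance 1 (dental→alveolar), same voicing; total 1. Next closest is /v/ at distance 2.

s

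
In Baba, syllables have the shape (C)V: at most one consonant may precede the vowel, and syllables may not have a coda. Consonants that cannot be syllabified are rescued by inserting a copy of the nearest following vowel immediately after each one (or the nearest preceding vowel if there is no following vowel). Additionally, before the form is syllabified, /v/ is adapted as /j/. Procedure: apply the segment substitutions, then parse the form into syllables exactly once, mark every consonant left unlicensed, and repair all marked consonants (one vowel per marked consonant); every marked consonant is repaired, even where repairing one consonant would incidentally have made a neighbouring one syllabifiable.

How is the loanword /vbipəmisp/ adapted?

Substitution: /v/ → /j/, giving /jbipəmisp/.
Under (C)V, the unsyllabifiable consonants are /j/, /s/, /p/ (no codas are permitted; onsets are limited to one consonant).
Inserting the epenthetic vowel yields /j/ → /ji/, /s/ → /si/, /p/ → /pi/.

jibipəmisipi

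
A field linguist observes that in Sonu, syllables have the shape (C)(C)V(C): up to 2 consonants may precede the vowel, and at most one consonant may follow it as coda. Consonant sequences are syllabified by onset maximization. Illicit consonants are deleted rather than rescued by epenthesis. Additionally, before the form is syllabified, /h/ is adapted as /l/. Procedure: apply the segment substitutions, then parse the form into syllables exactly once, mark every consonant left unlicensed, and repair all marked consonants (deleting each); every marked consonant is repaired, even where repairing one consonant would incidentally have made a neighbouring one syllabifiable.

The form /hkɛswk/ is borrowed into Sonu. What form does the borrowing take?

Substitution: /h/ → /l/, giving /lkɛswk/.
Syllabifying with onset maximization leaves /w/, /k/ stranded (at most one coda consonant is licensed; onsets may contain at most 2 consonants).
Each unlicensed consonant is deleted: /w/, /k/.

lkɛs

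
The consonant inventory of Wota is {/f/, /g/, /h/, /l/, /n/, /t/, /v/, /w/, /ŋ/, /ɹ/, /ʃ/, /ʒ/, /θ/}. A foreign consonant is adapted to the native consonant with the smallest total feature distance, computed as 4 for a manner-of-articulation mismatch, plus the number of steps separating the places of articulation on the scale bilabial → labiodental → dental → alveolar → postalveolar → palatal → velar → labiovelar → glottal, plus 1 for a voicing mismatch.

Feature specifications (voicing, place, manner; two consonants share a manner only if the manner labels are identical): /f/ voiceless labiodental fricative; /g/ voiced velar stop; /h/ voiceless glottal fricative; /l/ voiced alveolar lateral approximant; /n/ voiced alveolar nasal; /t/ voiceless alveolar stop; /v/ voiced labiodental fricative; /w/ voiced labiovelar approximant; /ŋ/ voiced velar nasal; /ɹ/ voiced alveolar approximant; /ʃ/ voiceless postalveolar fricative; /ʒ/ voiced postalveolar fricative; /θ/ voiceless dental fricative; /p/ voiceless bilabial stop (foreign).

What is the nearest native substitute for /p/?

t

/t/ is closest: same manner (stop), place distance 3 (bilabial→alveolar), same voicing; total 3. Next closest is /f/ at distance 5.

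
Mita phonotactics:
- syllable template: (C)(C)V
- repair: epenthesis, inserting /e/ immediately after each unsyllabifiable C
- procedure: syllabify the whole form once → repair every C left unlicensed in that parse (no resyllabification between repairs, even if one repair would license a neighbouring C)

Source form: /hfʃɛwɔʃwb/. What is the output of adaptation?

Under (C)(C)V, the unsyllabifiable consonants are /h/, /ʃ/, /w/, /b/ (no codas are permitted; onsets may contain at most 2 consonants).
Inserting the epenthetic vowel yields /h/ → /he/, /ʃ/ → /ʃe/, /w/ → /we/, /b/ → /be/.

hefʃɛwɔʃewebe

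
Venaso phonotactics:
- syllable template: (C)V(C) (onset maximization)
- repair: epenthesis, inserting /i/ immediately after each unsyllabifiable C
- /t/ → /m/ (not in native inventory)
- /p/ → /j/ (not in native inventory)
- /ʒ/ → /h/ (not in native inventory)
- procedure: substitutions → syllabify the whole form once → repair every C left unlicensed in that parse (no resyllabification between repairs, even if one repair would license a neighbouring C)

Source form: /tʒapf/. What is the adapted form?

mihajfi

Substitution: /t/ → /m/, /ʒ/ → /h/, /p/ → /j/, giving /mhajf/.
Under (C)V(C), the unsyllabifiable consonants are /m/, /f/ (at most one coda consonant is licensed; onsets are limited to one consonant).
Epenthesis after each stranded consonant: /m/ → /mi/, /f/ → /fi/.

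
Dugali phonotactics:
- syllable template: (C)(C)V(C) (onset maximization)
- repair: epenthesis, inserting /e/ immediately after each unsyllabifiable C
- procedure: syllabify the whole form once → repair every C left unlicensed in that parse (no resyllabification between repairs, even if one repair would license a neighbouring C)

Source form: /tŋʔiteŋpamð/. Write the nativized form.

teŋʔiteŋpamðe

The consonants /t/, /ð/ cannot be parsed into a legal (C)(C)V(C) syllable (at most one coda consonant is licensed; onsets may contain at most 2 consonants).
Each unlicensed consonant becomes the onset of a new syllable: /t/ → /te/, /ð/ → /ðe/.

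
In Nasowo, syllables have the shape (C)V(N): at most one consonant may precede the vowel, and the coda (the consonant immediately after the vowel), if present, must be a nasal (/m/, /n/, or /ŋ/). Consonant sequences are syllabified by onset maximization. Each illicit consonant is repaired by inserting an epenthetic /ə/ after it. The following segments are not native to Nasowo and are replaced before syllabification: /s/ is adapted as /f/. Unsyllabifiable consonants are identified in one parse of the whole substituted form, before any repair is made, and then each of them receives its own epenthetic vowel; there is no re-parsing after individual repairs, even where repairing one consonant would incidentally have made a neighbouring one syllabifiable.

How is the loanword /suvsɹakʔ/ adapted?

Substitution: /s/ → /f/, giving /fuvfɹakʔ/.
The consonants /v/, /f/, /k/, /ʔ/ cannot be parsed into a legal (C)V(N) syllable (only a nasal (/m/, /n/, or /ŋ/) is licensed in coda position; onsets are limited to one consonant).
Epenthesis after each stranded consonant: /v/ → /və/, /f/ → /fə/, /k/ → /kə/, /ʔ/ → /ʔə/.

fuvəfəɹakəʔə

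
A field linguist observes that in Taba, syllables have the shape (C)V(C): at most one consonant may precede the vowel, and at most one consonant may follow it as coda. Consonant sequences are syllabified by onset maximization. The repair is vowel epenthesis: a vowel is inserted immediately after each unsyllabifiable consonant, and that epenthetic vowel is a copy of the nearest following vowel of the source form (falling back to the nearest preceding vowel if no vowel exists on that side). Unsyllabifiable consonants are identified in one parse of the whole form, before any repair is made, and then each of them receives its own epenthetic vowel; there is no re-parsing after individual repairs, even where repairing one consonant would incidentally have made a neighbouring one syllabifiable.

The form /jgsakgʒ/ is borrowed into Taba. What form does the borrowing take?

jagasakgaʒa

Syllabifying with onset maximization leaves /j/, /g/, /g/, /ʒ/ stranded (at most one coda consonant is licensed; onsets are limited to one consonant).
Inserting the epenthetic vowel yields /j/ → /ja/, /g/ → /ga/, /g/ → /ga/, /ʒ/ → /ʒa/.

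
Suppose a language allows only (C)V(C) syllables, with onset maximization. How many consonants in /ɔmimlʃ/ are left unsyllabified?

The consonants /l/, /ʃ/ cannot be parsed into a legal (C)V(C) syllable (at most one coda consonant is licensed; onsets are limited to one consonant).

2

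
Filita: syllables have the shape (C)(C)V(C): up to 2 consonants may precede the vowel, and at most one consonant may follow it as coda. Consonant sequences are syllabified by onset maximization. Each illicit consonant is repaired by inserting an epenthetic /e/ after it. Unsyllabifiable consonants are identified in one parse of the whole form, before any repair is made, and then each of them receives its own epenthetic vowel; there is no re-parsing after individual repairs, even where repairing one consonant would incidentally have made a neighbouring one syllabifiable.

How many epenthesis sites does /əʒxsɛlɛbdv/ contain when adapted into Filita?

2

The unsyllabifiable consonants are /d/, /v/; each receives one epenthetic vowel.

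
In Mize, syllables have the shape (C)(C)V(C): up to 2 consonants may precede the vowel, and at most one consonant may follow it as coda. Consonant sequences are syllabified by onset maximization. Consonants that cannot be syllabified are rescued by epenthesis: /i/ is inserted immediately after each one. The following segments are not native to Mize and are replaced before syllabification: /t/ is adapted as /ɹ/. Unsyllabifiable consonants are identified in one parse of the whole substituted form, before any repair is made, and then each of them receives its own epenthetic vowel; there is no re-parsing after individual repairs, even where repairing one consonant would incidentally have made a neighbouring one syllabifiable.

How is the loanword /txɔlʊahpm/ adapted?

Substitution: /t/ → /ɹ/, giving /ɹxɔlʊahpm/.
Under (C)(C)V(C), the unsyllabifiable consonants are /p/, /m/ (at most one coda consonant is licensed; onsets may contain at most 2 consonants).
Each unlicensed consonant becomes the onset of a new syllable: /p/ → /pi/, /m/ → /mi/.

ɹxɔlʊahpimi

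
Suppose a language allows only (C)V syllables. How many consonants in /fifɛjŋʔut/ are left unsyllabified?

3

Under (C)V, the unsyllabifiable consonants are /j/, /ŋ/, /t/ (no codas are permitted; onsets are limited to one consonant).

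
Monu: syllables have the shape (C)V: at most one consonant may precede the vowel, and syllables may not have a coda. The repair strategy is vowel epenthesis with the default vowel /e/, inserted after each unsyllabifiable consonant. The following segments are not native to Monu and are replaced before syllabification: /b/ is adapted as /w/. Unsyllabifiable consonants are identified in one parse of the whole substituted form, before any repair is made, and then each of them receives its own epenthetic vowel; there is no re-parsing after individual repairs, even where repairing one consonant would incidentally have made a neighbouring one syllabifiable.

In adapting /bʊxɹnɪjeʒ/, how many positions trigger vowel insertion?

After substitution the input is /wʊxɹnɪjeʒ/.
The unsyllabifiable consonants are /x/, /ɹ/, /ʒ/; each receives one epenthetic vowel.

3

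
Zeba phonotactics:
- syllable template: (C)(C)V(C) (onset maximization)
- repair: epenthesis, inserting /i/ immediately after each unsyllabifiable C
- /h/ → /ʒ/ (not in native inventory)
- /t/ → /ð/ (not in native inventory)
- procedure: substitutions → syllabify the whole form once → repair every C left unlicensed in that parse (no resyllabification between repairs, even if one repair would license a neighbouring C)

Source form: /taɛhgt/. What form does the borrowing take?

ðaɛʒgiði

Substitution: /t/ → /ð/, /h/ → /ʒ/, giving /ðaɛʒgð/.
Under (C)(C)V(C), the unsyllabifiable consonants are /g/, /ð/ (at most one coda consonant is licensed; onsets may contain at most 2 consonants).
Epenthesis after each stranded consonant: /g/ → /gi/, /ð/ → /ði/.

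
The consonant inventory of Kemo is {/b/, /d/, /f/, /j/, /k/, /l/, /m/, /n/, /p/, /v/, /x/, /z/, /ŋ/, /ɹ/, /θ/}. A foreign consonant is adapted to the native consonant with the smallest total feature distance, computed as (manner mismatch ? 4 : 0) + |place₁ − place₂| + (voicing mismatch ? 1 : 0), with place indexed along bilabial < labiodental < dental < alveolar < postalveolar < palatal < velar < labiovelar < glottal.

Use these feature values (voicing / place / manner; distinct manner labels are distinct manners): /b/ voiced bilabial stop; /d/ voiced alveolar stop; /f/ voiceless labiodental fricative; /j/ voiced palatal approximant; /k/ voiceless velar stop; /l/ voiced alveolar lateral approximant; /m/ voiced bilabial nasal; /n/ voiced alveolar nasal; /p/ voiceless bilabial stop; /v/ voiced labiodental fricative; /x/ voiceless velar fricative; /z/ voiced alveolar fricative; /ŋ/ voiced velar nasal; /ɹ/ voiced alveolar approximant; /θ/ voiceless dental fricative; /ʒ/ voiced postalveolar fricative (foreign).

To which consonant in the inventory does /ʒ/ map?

/z/ is closest: same manner (fricative), place distance 1 (postalveolar→alveolar), same voicing; total 1. Next closest is /v/ at distance 3.

z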